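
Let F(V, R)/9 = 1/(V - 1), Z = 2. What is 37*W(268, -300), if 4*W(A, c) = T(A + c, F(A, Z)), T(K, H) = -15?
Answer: -555/4 ≈ -138.75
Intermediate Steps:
F(V, R) = 9/(-1 + V) (F(V, R) = 9/(V - 1) = 9/(-1 + V))
W(A, c) = -15/4 (W(A, c) = (¼)*(-15) = -15/4)
37*W(268, -300) = 37*(-15/4) = -555/4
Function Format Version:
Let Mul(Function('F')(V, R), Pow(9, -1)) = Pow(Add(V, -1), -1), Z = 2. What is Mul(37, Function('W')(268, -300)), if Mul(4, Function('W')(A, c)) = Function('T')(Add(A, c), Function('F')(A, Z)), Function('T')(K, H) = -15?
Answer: Rational(-555, 4) ≈ -138.75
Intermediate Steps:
Function('F')(V, R) = Mul(9, Pow(Add(-1, V), -1)) (Function('F')(V, R) = Mul(9, Pow(Add(V, -1), -1)) = Mul(9, Pow(Add(-1, V), -1)))
Function('W')(A, c) = Rational(-15, 4) (Function('W')(A, c) = Mul(Rational(1, 4), -15) = Rational(-15, 4))
Mul(37, Function('W')(268, -300)) = Mul(37, Rational(-15, 4)) = Rational(-555, 4)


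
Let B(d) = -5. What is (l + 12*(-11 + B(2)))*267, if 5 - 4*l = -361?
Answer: -53667/2 ≈ -26834.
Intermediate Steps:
l = 183/2 (l = 5/4 - ¼*(-361) = 5/4 + 361/4 = 183/2 ≈ 91.500)
(l + 12*(-11 + B(2)))*267 = (183/2 + 12*(-11 - 5))*267 = (183/2 + 12*(-16))*267 = (183/2 - 192)*267 = -201/2*267 = -53667/2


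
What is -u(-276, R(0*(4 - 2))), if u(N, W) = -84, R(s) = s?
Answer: 84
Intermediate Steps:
-u(-276, R(0*(4 - 2))) = -1*(-84) = 84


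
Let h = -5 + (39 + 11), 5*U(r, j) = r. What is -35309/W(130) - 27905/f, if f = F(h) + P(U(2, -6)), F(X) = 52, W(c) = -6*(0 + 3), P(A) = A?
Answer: 1684877/1179 ≈ 1429.1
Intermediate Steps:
U(r, j) = r/5
W(c) = -18 (W(c) = -6*3 = -18)
h = 45 (h = -5 + 50 = 45)
f = 262/5 (f = 52 + (1/5)*2 = 52 + 2/5 = 262/5 ≈ 52.400)
-35309/W(130) - 27905/f = -35309/(-18) - 27905/262/5 = -35309*(-1/18) - 27905*5/262 = 35309/18 - 139525/262 = 1684877/1179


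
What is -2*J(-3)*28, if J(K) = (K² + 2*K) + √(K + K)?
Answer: -168 - 56*I*√6 ≈ -168.0 - 137.17*I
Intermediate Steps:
J(K) = K² + 2*K + √2*√K (J(K) = (K² + 2*K) + √(2*K) = (K² + 2*K) + √2*√K = K² + 2*K + √2*√K)
-2*J(-3)*28 = -2*((-3)² + 2*(-3) + √2*√(-3))*28 = -2*(9 - 6 + √2*(I*√3))*28 = -2*(9 - 6 + I*√6)*28 = -2*(3 + I*√6)*28 = (-6 - 2*I*√6)*28 = -168 - 56*I*√6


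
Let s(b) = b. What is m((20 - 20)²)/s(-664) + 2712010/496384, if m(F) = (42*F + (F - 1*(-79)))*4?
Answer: 14677833/2942848 ≈ 4.9876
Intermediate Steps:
m(F) = 316 + 172*F (m(F) = (42*F + (F + 79))*4 = (42*F + (79 + F))*4 = (79 + 43*F)*4 = 316 + 172*F)
m((20 - 20)²)/s(-664) + 2712010/496384 = (316 + 172*(20 - 20)²)/(-664) + 2712010/496384 = (316 + 172*0²)*(-1/664) + 2712010*(1/496384) = (316 + 172*0)*(-1/664) + 193715/35456 = (316 + 0)*(-1/664) + 193715/35456 = 316*(-1/664) + 193715/35456 = -79/166 + 193715/35456 = 14677833/2942848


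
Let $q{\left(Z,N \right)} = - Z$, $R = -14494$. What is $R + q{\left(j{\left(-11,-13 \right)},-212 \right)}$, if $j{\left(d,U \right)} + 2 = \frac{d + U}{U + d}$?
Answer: $-14493$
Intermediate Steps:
$j{\left(d,U \right)} = -1$ ($j{\left(d,U \right)} = -2 + \frac{d + U}{U + d} = -2 + \frac{U + d}{U + d} = -2 + 1 = -1$)
$R + q{\left(j{\left(-11,-13 \right)},-212 \right)} = -14494 - -1 = -14494 + 1 = -14493$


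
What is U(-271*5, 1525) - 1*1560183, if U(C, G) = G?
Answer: -1558658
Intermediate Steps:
U(-271*5, 1525) - 1*1560183 = 1525 - 1*1560183 = 1525 - 1560183 = -1558658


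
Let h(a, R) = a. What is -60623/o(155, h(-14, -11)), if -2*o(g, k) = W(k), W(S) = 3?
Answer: 121246/3 ≈ 40415.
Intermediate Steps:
o(g, k) = -3/2 (o(g, k) = -1/2*3 = -3/2)
-60623/o(155, h(-14, -11)) = -60623/(-3/2) = -60623*(-2/3) = 121246/3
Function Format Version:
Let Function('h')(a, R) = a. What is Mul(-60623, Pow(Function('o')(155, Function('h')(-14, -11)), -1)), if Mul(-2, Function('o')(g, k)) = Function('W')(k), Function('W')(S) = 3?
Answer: Rational(121246, 3) ≈ 40415.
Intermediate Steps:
Function('o')(g, k) = Rational(-3, 2) (Function('o')(g, k) = Mul(Rational(-1, 2), 3) = Rational(-3, 2))
Mul(-60623, Pow(Function('o')(155, Function('h')(-14, -11)), -1)) = Mul(-60623, Pow(Rational(-3, 2), -1)) = Mul(-60623, Rational(-2, 3)) = Rational(121246, 3)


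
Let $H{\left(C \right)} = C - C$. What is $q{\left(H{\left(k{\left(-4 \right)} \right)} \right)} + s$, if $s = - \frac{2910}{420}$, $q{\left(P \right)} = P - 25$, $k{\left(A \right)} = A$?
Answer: $- \frac{447}{14} \approx -31.929$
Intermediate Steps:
$H{\left(C \right)} = 0$
$q{\left(P \right)} = -25 + P$
$s = - \frac{97}{14}$ ($s = \left(-2910\right) \frac{1}{420} = - \frac{97}{14} \approx -6.9286$)
$q{\left(H{\left(k{\left(-4 \right)} \right)} \right)} + s = \left(-25 + 0\right) - \frac{97}{14} = -25 - \frac{97}{14} = - \frac{447}{14}$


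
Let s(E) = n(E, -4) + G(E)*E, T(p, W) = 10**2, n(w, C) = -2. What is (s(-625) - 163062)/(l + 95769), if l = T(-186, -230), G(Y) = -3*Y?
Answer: -1334939/95869 ≈ -13.925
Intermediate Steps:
T(p, W) = 100
l = 100
s(E) = -2 - 3*E**2 (s(E) = -2 + (-3*E)*E = -2 - 3*E**2)
(s(-625) - 163062)/(l + 95769) = ((-2 - 3*(-625)**2) - 163062)/(100 + 95769) = ((-2 - 3*390625) - 163062)/95869 = ((-2 - 1171875) - 163062)*(1/95869) = (-1171877 - 163062)*(1/95869) = -1334939*1/95869 = -1334939/95869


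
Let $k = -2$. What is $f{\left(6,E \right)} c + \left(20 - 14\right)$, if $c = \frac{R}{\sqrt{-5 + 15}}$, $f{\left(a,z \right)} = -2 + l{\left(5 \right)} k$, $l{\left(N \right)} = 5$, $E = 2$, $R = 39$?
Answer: $6 - \frac{234 \sqrt{10}}{5} \approx -141.99$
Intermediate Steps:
$f{\left(a,z \right)} = -12$ ($f{\left(a,z \right)} = -2 + 5 \left(-2\right) = -2 - 10 = -12$)
$c = \frac{39 \sqrt{10}}{10}$ ($c = \frac{39}{\sqrt{-5 + 15}} = \frac{39}{\sqrt{10}} = 39 \frac{\sqrt{10}}{10} = \frac{39 \sqrt{10}}{10} \approx 12.333$)
$f{\left(6,E \right)} c + \left(20 - 14\right) = - 12 \frac{39 \sqrt{10}}{10} + \left(20 - 14\right) = - \frac{234 \sqrt{10}}{5} + \left(20 - 14\right) = - \frac{234 \sqrt{10}}{5} + 6 = 6 - \frac{234 \sqrt{10}}{5}$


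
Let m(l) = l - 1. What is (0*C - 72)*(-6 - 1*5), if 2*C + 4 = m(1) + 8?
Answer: 792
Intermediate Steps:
m(l) = -1 + l
C = 2 (C = -2 + ((-1 + 1) + 8)/2 = -2 + (0 + 8)/2 = -2 + (1/2)*8 = -2 + 4 = 2)
(0*C - 72)*(-6 - 1*5) = (0*2 - 72)*(-6 - 1*5) = (0 - 72)*(-6 - 5) = -72*(-11) = 792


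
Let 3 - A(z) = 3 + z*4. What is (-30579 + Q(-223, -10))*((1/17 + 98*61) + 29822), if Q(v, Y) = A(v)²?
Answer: 27390088005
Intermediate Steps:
A(z) = -4*z (A(z) = 3 - (3 + z*4) = 3 - (3 + 4*z) = 3 + (-3 - 4*z) = -4*z)
Q(v, Y) = 16*v² (Q(v, Y) = (-4*v)² = 16*v²)
(-30579 + Q(-223, -10))*((1/17 + 98*61) + 29822) = (-30579 + 16*(-223)²)*((1/17 + 98*61) + 29822) = (-30579 + 16*49729)*((1/17 + 5978) + 29822) = (-30579 + 795664)*(101627/17 + 29822) = 765085*(608601/17) = 27390088005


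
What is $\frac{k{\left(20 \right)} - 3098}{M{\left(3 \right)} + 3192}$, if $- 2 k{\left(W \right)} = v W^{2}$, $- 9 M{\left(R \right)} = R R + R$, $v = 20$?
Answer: $- \frac{10647}{4786} \approx -2.2246$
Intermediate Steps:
$M{\left(R \right)} = - \frac{R}{9} - \frac{R^{2}}{9}$ ($M{\left(R \right)} = - \frac{R R + R}{9} = - \frac{R^{2} + R}{9} = - \frac{R + R^{2}}{9} = - \frac{R}{9} - \frac{R^{2}}{9}$)
$k{\left(W \right)} = - 10 W^{2}$ ($k{\left(W \right)} = - \frac{20 W^{2}}{2} = - 10 W^{2}$)
$\frac{k{\left(20 \right)} - 3098}{M{\left(3 \right)} + 3192} = \frac{- 10 \cdot 20^{2} - 3098}{\left(- \frac{1}{9}\right) 3 \left(1 + 3\right) + 3192} = \frac{\left(-10\right) 400 - 3098}{\left(- \frac{1}{9}\right) 3 \cdot 4 + 3192} = \frac{-4000 - 3098}{- \frac{4}{3} + 3192} = - \frac{7098}{\frac{9572}{3}} = \left(-7098\right) \frac{3}{9572} = - \frac{10647}{4786}$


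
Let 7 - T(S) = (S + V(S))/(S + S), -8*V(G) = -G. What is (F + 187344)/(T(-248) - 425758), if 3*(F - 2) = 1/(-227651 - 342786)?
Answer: -1025943265936/2331498662955 ≈ -0.44004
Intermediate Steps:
V(G) = G/8 (V(G) = -(-1)*G/8 = G/8)
F = 3422621/1711311 (F = 2 + 1/(3*(-227651 - 342786)) = 2 + (⅓)/(-570437) = 2 + (⅓)*(-1/570437) = 2 - 1/1711311 = 3422621/1711311 ≈ 2.0000)
T(S) = 103/16 (T(S) = 7 - (S + S/8)/(S + S) = 7 - 9*S/8/(2*S) = 7 - 9*S/8*1/(2*S) = 7 - 1*9/16 = 7 - 9/16 = 103/16)
(F + 187344)/(T(-248) - 425758) = (3422621/1711311 + 187344)/(103/16 - 425758) = 320607270605/(1711311*(-6812025/16)) = (320607270605/1711311)*(-16/6812025) = -1025943265936/2331498662955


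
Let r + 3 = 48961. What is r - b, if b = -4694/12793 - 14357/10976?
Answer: 140300411261/2865632 ≈ 48960.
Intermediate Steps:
r = 48958 (r = -3 + 48961 = 48958)
b = -4799805/2865632 (b = -4694*1/12793 - 14357*1/10976 = -4694/12793 - 293/224 = -4799805/2865632 ≈ -1.6750)
r - b = 48958 - 1*(-4799805/2865632) = 48958 + 4799805/2865632 = 140300411261/2865632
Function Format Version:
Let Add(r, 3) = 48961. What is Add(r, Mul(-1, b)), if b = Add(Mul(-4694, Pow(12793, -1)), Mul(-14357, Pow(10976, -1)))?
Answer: Rational(140300411261, 2865632) ≈ 48960.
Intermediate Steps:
r = 48958 (r = Add(-3, 48961) = 48958)
b = Rational(-4799805, 2865632) (b = Add(Mul(-4694, Rational(1, 12793)), Mul(-14357, Rational(1, 10976))) = Add(Rational(-4694, 12793), Rational(-293, 224)) = Rational(-4799805, 2865632) ≈ -1.6750)
Add(r, Mul(-1, b)) = Add(48958, Mul(-1, Rational(-4799805, 2865632))) = Add(48958, Rational(4799805, 2865632)) = Rational(140300411261, 2865632)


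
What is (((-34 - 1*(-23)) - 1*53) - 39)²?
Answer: 10609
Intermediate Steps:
(((-34 - 1*(-23)) - 1*53) - 39)² = (((-34 + 23) - 53) - 39)² = ((-11 - 53) - 39)² = (-64 - 39)² = (-103)² = 10609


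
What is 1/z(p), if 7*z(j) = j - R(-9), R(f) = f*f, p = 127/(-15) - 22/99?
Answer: -315/4036 ≈ -0.078048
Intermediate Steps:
p = -391/45 (p = 127*(-1/15) - 22*1/99 = -127/15 - 2/9 = -391/45 ≈ -8.6889)
R(f) = f²
z(j) = -81/7 + j/7 (z(j) = (j - 1*(-9)²)/7 = (j - 1*81)/7 = (j - 81)/7 = (-81 + j)/7 = -81/7 + j/7)
1/z(p) = 1/(-81/7 + (⅐)*(-391/45)) = 1/(-81/7 - 391/315) = 1/(-4036/315) = -315/4036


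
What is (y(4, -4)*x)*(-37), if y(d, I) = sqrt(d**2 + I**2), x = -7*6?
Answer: 6216*sqrt(2) ≈ 8790.8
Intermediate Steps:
x = -42
y(d, I) = sqrt(I**2 + d**2)
(y(4, -4)*x)*(-37) = (sqrt((-4)**2 + 4**2)*(-42))*(-37) = (sqrt(16 + 16)*(-42))*(-37) = (sqrt(32)*(-42))*(-37) = ((4*sqrt(2))*(-42))*(-37) = -168*sqrt(2)*(-37) = 6216*sqrt(2)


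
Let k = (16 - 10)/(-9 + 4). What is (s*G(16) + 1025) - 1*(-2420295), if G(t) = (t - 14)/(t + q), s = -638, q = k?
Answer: 89585650/37 ≈ 2.4212e+6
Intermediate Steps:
k = -6/5 (k = 6/(-5) = 6*(-⅕) = -6/5 ≈ -1.2000)
q = -6/5 ≈ -1.2000
G(t) = (-14 + t)/(-6/5 + t) (G(t) = (t - 14)/(t - 6/5) = (-14 + t)/(-6/5 + t))
(s*G(16) + 1025) - 1*(-2420295) = (-3190*(-14 + 16)/(-6 + 5*16) + 1025) - 1*(-2420295) = (-3190*2/(-6 + 80) + 1025) + 2420295 = (-3190*2/74 + 1025) + 2420295 = (-638*5/37 + 1025) + 2420295 = (-3190/37 + 1025) + 2420295 = 34735/37 + 2420295 = 89585650/37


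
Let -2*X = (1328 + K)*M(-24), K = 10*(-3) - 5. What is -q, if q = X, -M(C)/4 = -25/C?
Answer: -10775/4 ≈ -2693.8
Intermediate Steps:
K = -35 (K = -30 - 5 = -35)
M(C) = 100/C (M(C) = -(-100)/C = 100/C)
X = 10775/4 (X = -(1328 - 35)*100/(-24)/2 = -1293*100*(-1/24)/2 = -1293*(-25)/(2*6) = -½*(-10775/2) = 10775/4 ≈ 2693.8)
q = 10775/4 ≈ 2693.8
-q = -1*10775/4 = -10775/4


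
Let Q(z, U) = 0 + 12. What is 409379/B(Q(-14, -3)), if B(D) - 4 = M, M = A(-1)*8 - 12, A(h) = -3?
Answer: -409379/32 ≈ -12793.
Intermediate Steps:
Q(z, U) = 12
M = -36 (M = -3*8 - 12 = -24 - 12 = -36)
B(D) = -32 (B(D) = 4 - 36 = -32)
409379/B(Q(-14, -3)) = 409379/(-32) = 409379*(-1/32) = -409379/32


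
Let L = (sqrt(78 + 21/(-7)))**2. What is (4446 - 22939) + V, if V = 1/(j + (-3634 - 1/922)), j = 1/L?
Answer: -4647110717879/251290253 ≈ -18493.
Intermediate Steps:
L = 75 (L = (sqrt(78 + 21*(-1/7)))**2 = (sqrt(78 - 3))**2 = (sqrt(75))**2 = (5*sqrt(3))**2 = 75)
j = 1/75 ≈ 0.013333
V = -69150/251290253 (V = 1/(1/75 + (-3634 - 1/922)) = 1/(1/75 - 3350549/922) = 1/(-251290253/69150) = -69150/251290253 ≈ -0.00027518)
(4446 - 22939) + V = (4446 - 22939) - 69150/251290253 = -18493 - 69150/251290253 = -4647110717879/251290253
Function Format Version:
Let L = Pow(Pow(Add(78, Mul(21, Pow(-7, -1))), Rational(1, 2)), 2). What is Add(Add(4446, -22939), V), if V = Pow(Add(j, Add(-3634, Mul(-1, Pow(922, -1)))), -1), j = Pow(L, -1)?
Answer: Rational(-4647110717879, 251290253) ≈ -18493.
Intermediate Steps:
L = 75 (L = Pow(Pow(Add(78, Mul(21, Rational(-1, 7))), Rational(1, 2)), 2) = Pow(Pow(Add(78, -3), Rational(1, 2)), 2) = Pow(Pow(75, Rational(1, 2)), 2) = Pow(Mul(5, Pow(3, Rational(1, 2))), 2) = 75)
j = Rational(1, 75) (j = Pow(75, -1) = Rational(1, 75) ≈ 0.013333)
V = Rational(-69150, 251290253) (V = Pow(Add(Rational(1, 75), Add(-3634, Mul(-1, Pow(922, -1)))), -1) = Pow(Add(Rational(1, 75), Add(-3634, Mul(-1, Rational(1, 922)))), -1) = Pow(Add(Rational(1, 75), Add(-3634, Rational(-1, 922))), -1) = Pow(Add(Rational(1, 75), Rational(-3350549, 922)), -1) = Pow(Rational(-251290253, 69150), -1) = Rational(-69150, 251290253) ≈ -0.00027518)
Add(Add(4446, -22939), V) = Add(Add(4446, -22939), Rational(-69150, 251290253)) = Add(-18493, Rational(-69150, 251290253)) = Rational(-4647110717879, 251290253)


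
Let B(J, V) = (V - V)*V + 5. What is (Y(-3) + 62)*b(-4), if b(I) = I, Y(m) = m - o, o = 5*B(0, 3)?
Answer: -136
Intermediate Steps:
B(J, V) = 5 (B(J, V) = 0*V + 5 = 0 + 5 = 5)
o = 25 (o = 5*5 = 25)
Y(m) = -25 + m (Y(m) = m - 1*25 = m - 25 = -25 + m)
(Y(-3) + 62)*b(-4) = ((-25 - 3) + 62)*(-4) = (-28 + 62)*(-4) = 34*(-4) = -136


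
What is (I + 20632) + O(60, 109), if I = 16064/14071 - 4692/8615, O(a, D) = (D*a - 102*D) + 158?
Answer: 1965318003208/121221665 ≈ 16213.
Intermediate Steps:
O(a, D) = 158 - 102*D + D*a (O(a, D) = (-102*D + D*a) + 158 = 158 - 102*D + D*a)
I = 72370228/121221665 (I = 16064*(1/14071) - 4692*1/8615 = 16064/14071 - 4692/8615 = 72370228/121221665 ≈ 0.59701)
(I + 20632) + O(60, 109) = (72370228/121221665 + 20632) + (158 - 102*109 + 109*60) = 2501117762508/121221665 + (158 - 11118 + 6540) = 2501117762508/121221665 - 4420 = 1965318003208/121221665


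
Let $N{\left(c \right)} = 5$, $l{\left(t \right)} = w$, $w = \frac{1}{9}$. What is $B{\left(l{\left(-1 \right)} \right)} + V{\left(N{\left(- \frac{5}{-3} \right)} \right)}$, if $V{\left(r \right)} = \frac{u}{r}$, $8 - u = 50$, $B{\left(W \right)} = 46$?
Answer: $\frac{188}{5} \approx 37.6$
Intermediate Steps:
$w = \frac{1}{9} \approx 0.11111$
$l{\left(t \right)} = \frac{1}{9}$
$u = -42$ ($u = 8 - 50 = -42$)
$V{\left(r \right)} = - \frac{42}{r}$
$B{\left(l{\left(-1 \right)} \right)} + V{\left(N{\left(- \frac{5}{-3} \right)} \right)} = 46 - \frac{42}{5} = \frac{188}{5}$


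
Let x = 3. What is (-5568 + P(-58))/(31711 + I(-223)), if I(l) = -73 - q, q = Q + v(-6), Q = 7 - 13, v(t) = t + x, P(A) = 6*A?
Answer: -1972/10549 ≈ -0.18694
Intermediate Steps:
v(t) = 3 + t (v(t) = t + 3 = 3 + t)
Q = -6
q = -9 (q = -6 + (3 - 6) = -6 - 3 = -9)
I(l) = -64 (I(l) = -73 - 1*(-9) = -73 + 9 = -64)
(-5568 + P(-58))/(31711 + I(-223)) = (-5568 + 6*(-58))/(31711 - 64) = (-5568 - 348)/31647 = -5916*1/31647 = -1972/10549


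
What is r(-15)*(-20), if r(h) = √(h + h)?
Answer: -20*I*√30 ≈ -109.54*I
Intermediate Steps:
r(h) = √2*√h (r(h) = √(2*h) = √2*√h)
r(-15)*(-20) = (√2*√(-15))*(-20) = (√2*(I*√15))*(-20) = (I*√30)*(-20) = -20*I*√30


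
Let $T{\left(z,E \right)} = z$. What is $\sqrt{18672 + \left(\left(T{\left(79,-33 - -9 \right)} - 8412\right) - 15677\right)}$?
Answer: $i \sqrt{5338} \approx 73.062 i$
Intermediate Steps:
$\sqrt{18672 + \left(\left(T{\left(79,-33 - -9 \right)} - 8412\right) - 15677\right)} = \sqrt{18672 + \left(\left(79 - 8412\right) - 15677\right)} = \sqrt{18672 - 24010} = \sqrt{-5338} = i \sqrt{5338}$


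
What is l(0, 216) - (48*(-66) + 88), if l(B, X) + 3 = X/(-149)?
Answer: 458257/149 ≈ 3075.6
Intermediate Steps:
l(B, X) = -3 - X/149 (l(B, X) = -3 + X/(-149) = -3 + X*(-1/149) = -3 - X/149)
l(0, 216) - (48*(-66) + 88) = (-3 - 1/149*216) - (48*(-66) + 88) = (-3 - 216/149) - (-3168 + 88) = -663/149 - 1*(-3080) = -663/149 + 3080 = 458257/149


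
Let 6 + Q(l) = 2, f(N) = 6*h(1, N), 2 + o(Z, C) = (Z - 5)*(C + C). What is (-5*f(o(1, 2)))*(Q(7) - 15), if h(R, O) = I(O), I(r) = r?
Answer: -10260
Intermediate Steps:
h(R, O) = O
o(Z, C) = -2 + 2*C*(-5 + Z) (o(Z, C) = -2 + (Z - 5)*(C + C) = -2 + (-5 + Z)*(2*C) = -2 + 2*C*(-5 + Z))
f(N) = 6*N
Q(l) = -4 (Q(l) = -6 + 2 = -4)
(-5*f(o(1, 2)))*(Q(7) - 15) = (-30*(-2 - 10*2 + 2*2*1))*(-4 - 15) = -30*(-2 - 20 + 4)*(-19) = -30*(-18)*(-19) = -5*(-108)*(-19) = 540*(-19) = -10260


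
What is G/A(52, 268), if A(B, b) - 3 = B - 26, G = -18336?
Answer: -18336/29 ≈ -632.28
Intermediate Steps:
A(B, b) = -23 + B (A(B, b) = 3 + (B - 26) = 3 + (-26 + B) = -23 + B)
G/A(52, 268) = -18336/(-23 + 52) = -18336/29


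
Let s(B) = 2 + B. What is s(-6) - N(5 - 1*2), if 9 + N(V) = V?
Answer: 2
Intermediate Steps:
N(V) = -9 + V
s(-6) - N(5 - 1*2) = (2 - 6) - (-9 + (5 - 1*2)) = -4 - (-9 + (5 - 2)) = -4 - (-9 + 3) = -4 - 1*(-6) = -4 + 6 = 2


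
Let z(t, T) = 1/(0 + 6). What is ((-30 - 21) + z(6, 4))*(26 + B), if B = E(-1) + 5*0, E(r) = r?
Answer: -7625/6 ≈ -1270.8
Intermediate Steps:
z(t, T) = 1/6
B = -1 (B = -1 + 5*0 = -1 + 0 = -1)
((-30 - 21) + z(6, 4))*(26 + B) = ((-30 - 21) + 1/6)*(26 - 1) = (-51 + 1/6)*25 = -305/6*25 = -7625/6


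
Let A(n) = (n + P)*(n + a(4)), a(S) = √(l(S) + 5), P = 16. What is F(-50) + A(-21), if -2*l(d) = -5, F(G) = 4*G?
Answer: -95 - 5*√30/2 ≈ -108.69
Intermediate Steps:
l(d) = 5/2 (l(d) = -½*(-5) = 5/2)
a(S) = √30/2 (a(S) = √(5/2 + 5) = √(15/2) = √30/2)
A(n) = (16 + n)*(n + √30/2) (A(n) = (n + 16)*(n + √30/2) = (16 + n)*(n + √30/2))
F(-50) + A(-21) = 4*(-50) + ((-21)² + 8*√30 + 16*(-21) + (½)*(-21)*√30) = -200 + (441 + 8*√30 - 336 - 21*√30/2) = -200 + (105 - 5*√30/2) = -95 - 5*√30/2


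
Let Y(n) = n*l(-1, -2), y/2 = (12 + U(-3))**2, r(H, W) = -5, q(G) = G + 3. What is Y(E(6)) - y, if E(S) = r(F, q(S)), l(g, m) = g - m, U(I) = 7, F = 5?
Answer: -727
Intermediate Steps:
q(G) = 3 + G
y = 722 (y = 2*(12 + 7)**2 = 2*19**2 = 2*361 = 722)
E(S) = -5
Y(n) = n (Y(n) = n*(-1 - 1*(-2)) = n*(-1 + 2) = n*1 = n)
Y(E(6)) - y = -5 - 1*722 = -5 - 722 = -727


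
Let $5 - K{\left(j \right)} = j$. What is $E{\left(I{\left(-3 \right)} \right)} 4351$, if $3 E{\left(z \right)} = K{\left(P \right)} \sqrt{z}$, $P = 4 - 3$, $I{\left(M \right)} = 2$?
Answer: $\frac{17404 \sqrt{2}}{3} \approx 8204.3$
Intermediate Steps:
$P = 1$ ($P = 4 - 3 = 1$)
$K{\left(j \right)} = 5 - j$
$E{\left(z \right)} = \frac{4 \sqrt{z}}{3}$ ($E{\left(z \right)} = \frac{\left(5 - 1\right) \sqrt{z}}{3} = \frac{4 \sqrt{z}}{3}$)
$E{\left(I{\left(-3 \right)} \right)} 4351 = \frac{4 \sqrt{2}}{3} \cdot 4351 = \frac{17404 \sqrt{2}}{3}$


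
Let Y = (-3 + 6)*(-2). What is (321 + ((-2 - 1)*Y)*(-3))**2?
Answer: 71289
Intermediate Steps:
Y = -6 (Y = 3*(-2) = -6)
(321 + ((-2 - 1)*Y)*(-3))**2 = (321 + ((-2 - 1)*(-6))*(-3))**2 = (321 - 3*(-6)*(-3))**2 = (321 + 18*(-3))**2 = (321 - 54)**2 = 267**2 = 71289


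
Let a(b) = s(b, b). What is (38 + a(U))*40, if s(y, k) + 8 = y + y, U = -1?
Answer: 1120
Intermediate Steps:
s(y, k) = -8 + 2*y (s(y, k) = -8 + (y + y) = -8 + 2*y)
a(b) = -8 + 2*b
(38 + a(U))*40 = (38 + (-8 + 2*(-1)))*40 = (38 + (-8 - 2))*40 = (38 - 10)*40 = 28*40 = 1120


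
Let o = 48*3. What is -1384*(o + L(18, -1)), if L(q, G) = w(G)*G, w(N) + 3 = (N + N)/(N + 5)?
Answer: -204140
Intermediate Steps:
w(N) = -3 + 2*N/(5 + N) (w(N) = -3 + (N + N)/(N + 5) = -3 + (2*N)/(5 + N) = -3 + 2*N/(5 + N))
L(q, G) = G*(-15 - G)/(5 + G) (L(q, G) = ((-15 - G)/(5 + G))*G = G*(-15 - G)/(5 + G))
o = 144
-1384*(o + L(18, -1)) = -1384*(144 - 1*(-1)*(15 - 1)/(5 - 1)) = -1384*(144 - 1*(-1)*14/4) = -1384*(144 - 1*(-1)*¼*14) = -1384*(144 + 7/2) = -1384*295/2 = -204140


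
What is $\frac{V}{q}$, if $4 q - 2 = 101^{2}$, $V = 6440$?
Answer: $\frac{25760}{10203} \approx 2.5247$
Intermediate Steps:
$q = \frac{10203}{4}$ ($q = \frac{1}{2} + \frac{101^{2}}{4} = \frac{1}{2} + \frac{1}{4} \cdot 10201 = \frac{1}{2} + \frac{10201}{4} = \frac{10203}{4} \approx 2550.8$)
$\frac{V}{q} = \frac{6440}{\frac{10203}{4}} = 6440 \cdot \frac{4}{10203} = \frac{25760}{10203}$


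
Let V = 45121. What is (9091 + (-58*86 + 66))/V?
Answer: 4169/45121 ≈ 0.092396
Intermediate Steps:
(9091 + (-58*86 + 66))/V = (9091 + (-58*86 + 66))/45121 = (9091 + (-4988 + 66))*(1/45121) = (9091 - 4922)*(1/45121) = 4169*(1/45121) = 4169/45121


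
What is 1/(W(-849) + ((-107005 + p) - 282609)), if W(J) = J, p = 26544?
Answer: -1/363919 ≈ -2.7479e-6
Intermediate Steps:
1/(W(-849) + ((-107005 + p) - 282609)) = 1/(-849 + ((-107005 + 26544) - 282609)) = 1/(-849 + (-80461 - 282609)) = 1/(-849 - 363070) = 1/(-363919) = -1/363919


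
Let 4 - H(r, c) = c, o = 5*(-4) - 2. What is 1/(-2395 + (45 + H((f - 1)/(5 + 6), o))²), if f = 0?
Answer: 1/2646 ≈ 0.00037793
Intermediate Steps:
o = -22 (o = -20 - 2 = -22)
H(r, c) = 4 - c
1/(-2395 + (45 + H((f - 1)/(5 + 6), o))²) = 1/(-2395 + (45 + (4 - 1*(-22)))²) = 1/(-2395 + (45 + (4 + 22))²) = 1/(-2395 + (45 + 26)²) = 1/(-2395 + 71²) = 1/(-2395 + 5041) = 1/2646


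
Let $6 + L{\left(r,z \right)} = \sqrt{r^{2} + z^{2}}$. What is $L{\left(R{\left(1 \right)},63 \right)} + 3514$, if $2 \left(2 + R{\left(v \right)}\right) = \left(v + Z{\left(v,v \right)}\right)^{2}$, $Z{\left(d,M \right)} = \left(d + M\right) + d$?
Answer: $3508 + 3 \sqrt{445} \approx 3571.3$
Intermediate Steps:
$Z{\left(d,M \right)} = M + 2 d$ ($Z{\left(d,M \right)} = \left(M + d\right) + d = M + 2 d$)
$R{\left(v \right)} = -2 + 8 v^{2}$ ($R{\left(v \right)} = -2 + \frac{\left(v + \left(v + 2 v\right)\right)^{2}}{2} = -2 + \frac{\left(v + 3 v\right)^{2}}{2} = -2 + \frac{\left(4 v\right)^{2}}{2} = -2 + \frac{16 v^{2}}{2} = -2 + 8 v^{2}$)
$L{\left(r,z \right)} = -6 + \sqrt{r^{2} + z^{2}}$
$L{\left(R{\left(1 \right)},63 \right)} + 3514 = \left(-6 + \sqrt{\left(-2 + 8 \cdot 1^{2}\right)^{2} + 63^{2}}\right) + 3514 = \left(-6 + \sqrt{\left(-2 + 8 \cdot 1\right)^{2} + 3969}\right) + 3514 = \left(-6 + \sqrt{\left(-2 + 8\right)^{2} + 3969}\right) + 3514 = \left(-6 + \sqrt{6^{2} + 3969}\right) + 3514 = \left(-6 + \sqrt{36 + 3969}\right) + 3514 = \left(-6 + \sqrt{4005}\right) + 3514 = \left(-6 + 3 \sqrt{445}\right) + 3514 = 3508 + 3 \sqrt{445}$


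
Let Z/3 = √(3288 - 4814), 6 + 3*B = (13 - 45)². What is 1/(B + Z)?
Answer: 1527/579965 - 27*I*√1526/1159930 ≈ 0.0026329 - 0.0009093*I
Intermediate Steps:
B = 1018/3 (B = -2 + (13 - 45)²/3 = -2 + (⅓)*(-32)² = -2 + (⅓)*1024 = -2 + 1024/3 = 1018/3 ≈ 339.33)
Z = 3*I*√1526 (Z = 3*√(3288 - 4814) = 3*√(-1526) = 3*(I*√1526) = 3*I*√1526 ≈ 117.19*I)
1/(B + Z) = 1/(1018/3 + 3*I*√1526)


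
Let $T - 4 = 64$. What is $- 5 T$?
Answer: $-340$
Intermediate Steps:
$T = 68$ ($T = 4 + 64 = 68$)
$- 5 T = \left(-5\right) 68 = -340$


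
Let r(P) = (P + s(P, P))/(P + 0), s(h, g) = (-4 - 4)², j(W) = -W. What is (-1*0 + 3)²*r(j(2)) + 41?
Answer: -238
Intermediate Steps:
s(h, g) = 64 (s(h, g) = (-8)² = 64)
r(P) = (64 + P)/P (r(P) = (P + 64)/(P + 0) = (64 + P)/P)
(-1*0 + 3)²*r(j(2)) + 41 = (-1*0 + 3)²*((64 - 1*2)/((-1*2))) + 41 = (0 + 3)²*((64 - 2)/(-2)) + 41 = 3²*(-½*62) + 41 = 9*(-31) + 41 = -279 + 41 = -238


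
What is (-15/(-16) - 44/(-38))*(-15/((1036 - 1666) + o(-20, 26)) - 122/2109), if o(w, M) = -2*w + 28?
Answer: -23523773/360318432 ≈ -0.065286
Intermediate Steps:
o(w, M) = 28 - 2*w
(-15/(-16) - 44/(-38))*(-15/((1036 - 1666) + o(-20, 26)) - 122/2109) = (-15/(-16) - 44/(-38))*(-15/((1036 - 1666) + (28 - 2*(-20))) - 122/2109) = (-15*(-1/16) - 44*(-1/38))*(-15/(-630 + (28 + 40)) - 122*1/2109) = (15/16 + 22/19)*(-15/(-630 + 68) - 122/2109) = 637*(-15/(-562) - 122/2109)/304 = 637*(-15*(-1/562) - 122/2109)/304 = 637*(15/562 - 122/2109)/304 = (637/304)*(-36929/1185258) = -23523773/360318432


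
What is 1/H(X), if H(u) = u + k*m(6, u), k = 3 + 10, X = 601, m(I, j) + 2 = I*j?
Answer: 1/47453 ≈ 2.1073e-5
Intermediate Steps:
m(I, j) = -2 + I*j
k = 13
H(u) = -26 + 79*u (H(u) = u + 13*(-2 + 6*u) = u + (-26 + 78*u) = -26 + 79*u)
1/H(X) = 1/(-26 + 79*601) = 1/(-26 + 47479) = 1/47453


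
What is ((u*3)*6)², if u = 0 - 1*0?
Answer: 0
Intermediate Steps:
u = 0 (u = 0 + 0 = 0)
((u*3)*6)² = ((0*3)*6)² = (0*6)² = 0² = 0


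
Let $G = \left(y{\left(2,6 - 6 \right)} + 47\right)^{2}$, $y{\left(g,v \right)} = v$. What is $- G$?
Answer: $-2209$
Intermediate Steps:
$G = 2209$ ($G = \left(\left(6 - 6\right) + 47\right)^{2} = \left(0 + 47\right)^{2} = 47^{2} = 2209$)
$- G = \left(-1\right) 2209 = -2209$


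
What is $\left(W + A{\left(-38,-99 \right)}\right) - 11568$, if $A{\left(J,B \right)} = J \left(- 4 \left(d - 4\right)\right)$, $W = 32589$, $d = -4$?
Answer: $19805$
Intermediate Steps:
$A{\left(J,B \right)} = 32 J$ ($A{\left(J,B \right)} = J \left(- 4 \left(-4 - 4\right)\right) = J \left(\left(-4\right) \left(-8\right)\right) = J 32 = 32 J$)
$\left(W + A{\left(-38,-99 \right)}\right) - 11568 = \left(32589 + 32 \left(-38\right)\right) - 11568 = \left(32589 - 1216\right) - 11568 = 31373 - 11568 = 19805$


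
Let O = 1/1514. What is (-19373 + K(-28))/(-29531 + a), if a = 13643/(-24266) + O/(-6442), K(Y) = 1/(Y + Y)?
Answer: 32095201580402389/48924821607650786 ≈ 0.65601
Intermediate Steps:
K(Y) = 1/(2*Y)
O = 1/1514 ≈ 0.00066050
a = -66531384075/118335430004 (a = 13643/(-24266) + (1/1514)/(-6442) = 13643*(-1/24266) + (1/1514)*(-1/6442) = -13643/24266 - 1/9753188 = -66531384075/118335430004 ≈ -0.56223)
(-19373 + K(-28))/(-29531 + a) = (-19373 + (½)/(-28))/(-29531 - 66531384075/118335430004) = (-19373 + (½)*(-1/28))/(-3494630114832199/118335430004) = (-19373 - 1/56)*(-118335430004/3494630114832199) = -1084889/56*(-118335430004/3494630114832199) = 32095201580402389/48924821607650786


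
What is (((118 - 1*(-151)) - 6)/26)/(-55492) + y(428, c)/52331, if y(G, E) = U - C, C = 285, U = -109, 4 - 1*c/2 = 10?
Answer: -582223101/75502748152 ≈ -0.0077113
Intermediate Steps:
c = -12 (c = 8 - 2*10 = 8 - 20 = -12)
y(G, E) = -394 (y(G, E) = -109 - 1*285 = -109 - 285 = -394)
(((118 - 1*(-151)) - 6)/26)/(-55492) + y(428, c)/52331 = (((118 - 1*(-151)) - 6)/26)/(-55492) - 394/52331 = (((118 + 151) - 6)/26)*(-1/55492) - 394*1/52331 = ((269 - 6)/26)*(-1/55492) - 394/52331 = ((1/26)*263)*(-1/55492) - 394/52331 = (263/26)*(-1/55492) - 394/52331 = -263/1442792 - 394/52331 = -582223101/75502748152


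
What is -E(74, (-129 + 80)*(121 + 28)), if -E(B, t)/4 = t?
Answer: -29204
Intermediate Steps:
E(B, t) = -4*t
-E(74, (-129 + 80)*(121 + 28)) = -(-4)*(-129 + 80)*(121 + 28) = -(-4)*(-49*149) = -(-4)*(-7301) = -1*29204 = -29204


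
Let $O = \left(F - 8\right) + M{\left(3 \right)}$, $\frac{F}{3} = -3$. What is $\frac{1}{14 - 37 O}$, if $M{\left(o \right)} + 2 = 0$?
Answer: $\frac{1}{717} \approx 0.0013947$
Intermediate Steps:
$F = -9$ ($F = 3 \left(-3\right) = -9$)
$M{\left(o \right)} = -2$ ($M{\left(o \right)} = -2 + 0 = -2$)
$O = -19$ ($O = \left(-9 - 8\right) - 2 = -17 - 2 = -19$)
$\frac{1}{14 - 37 O} = \frac{1}{14 - -703} = \frac{1}{14 + 703} = \frac{1}{717}$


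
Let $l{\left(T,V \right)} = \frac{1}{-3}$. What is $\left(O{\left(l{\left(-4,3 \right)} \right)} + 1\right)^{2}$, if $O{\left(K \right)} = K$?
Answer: $\frac{4}{9} \approx 0.44444$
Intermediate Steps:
$l{\left(T,V \right)} = - \frac{1}{3}$
$\left(O{\left(l{\left(-4,3 \right)} \right)} + 1\right)^{2} = \left(- \frac{1}{3} + 1\right)^{2} = \left(\frac{2}{3}\right)^{2} = \frac{4}{9}$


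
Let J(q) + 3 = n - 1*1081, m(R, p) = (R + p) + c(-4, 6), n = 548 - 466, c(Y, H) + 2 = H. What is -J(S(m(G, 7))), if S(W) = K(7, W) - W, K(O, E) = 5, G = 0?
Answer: 1002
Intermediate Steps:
c(Y, H) = -2 + H
n = 82
m(R, p) = 4 + R + p (m(R, p) = (R + p) + (-2 + 6) = (R + p) + 4 = 4 + R + p)
S(W) = 5 - W
J(q) = -1002 (J(q) = -3 + (82 - 1*1081) = -3 + (82 - 1081) = -3 - 999 = -1002)
-J(S(m(G, 7))) = -1*(-1002) = 1002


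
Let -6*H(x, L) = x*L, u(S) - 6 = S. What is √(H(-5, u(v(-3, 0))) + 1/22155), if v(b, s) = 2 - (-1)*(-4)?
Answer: √181796545/7385 ≈ 1.8258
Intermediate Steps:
v(b, s) = -2 (v(b, s) = 2 - 1*4 = 2 - 4 = -2)
u(S) = 6 + S
H(x, L) = -L*x/6 (H(x, L) = -x*L/6 = -L*x/6)
√(H(-5, u(v(-3, 0))) + 1/22155) = √(-⅙*(6 - 2)*(-5) + 1/22155) = √(-⅙*4*(-5) + 1/22155) = √(10/3 + 1/22155) = √(24617/7385) = √181796545/7385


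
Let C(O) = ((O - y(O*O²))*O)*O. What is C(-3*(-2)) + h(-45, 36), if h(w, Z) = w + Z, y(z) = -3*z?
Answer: 23535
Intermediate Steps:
C(O) = O²*(O + 3*O³) (C(O) = ((O - (-3)*O*O²)*O)*O = ((O - (-3)*O³)*O)*O = ((O + 3*O³)*O)*O = (O*(O + 3*O³))*O = O²*(O + 3*O³))
h(w, Z) = Z + w
C(-3*(-2)) + h(-45, 36) = ((-3*(-2))³ + 3*(-3*(-2))⁵) + (36 - 45) = (6³ + 3*6⁵) - 9 = (216 + 3*7776) - 9 = (216 + 23328) - 9 = 23544 - 9 = 23535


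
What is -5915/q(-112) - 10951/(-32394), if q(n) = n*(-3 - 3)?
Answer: -1462313/172768 ≈ -8.4640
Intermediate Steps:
q(n) = -6*n (q(n) = n*(-6) = -6*n)
-5915/q(-112) - 10951/(-32394) = -5915/((-6*(-112))) - 10951/(-32394) = -5915/672 - 10951*(-1/32394) = -5915*1/672 + 10951/32394 = -845/96 + 10951/32394 = -1462313/172768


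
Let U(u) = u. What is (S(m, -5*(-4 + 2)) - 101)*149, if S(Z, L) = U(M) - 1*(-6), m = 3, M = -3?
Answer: -14602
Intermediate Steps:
S(Z, L) = 3 (S(Z, L) = -3 - 1*(-6) = -3 + 6 = 3)
(S(m, -5*(-4 + 2)) - 101)*149 = (3 - 101)*149 = -98*149 = -14602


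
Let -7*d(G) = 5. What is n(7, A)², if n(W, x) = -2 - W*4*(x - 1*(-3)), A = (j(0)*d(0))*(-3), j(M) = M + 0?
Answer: 7396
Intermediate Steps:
d(G) = -5/7 (d(G) = -⅐*5 = -5/7)
j(M) = M
A = 0 (A = (0*(-5/7))*(-3) = 0*(-3) = 0)
n(W, x) = -2 - 4*W*(3 + x) (n(W, x) = -2 - 4*W*(x + 3) = -2 - 4*W*(3 + x))
n(7, A)² = (-2 - 12*7 - 4*7*0)² = (-2 - 84 + 0)² = (-86)² = 7396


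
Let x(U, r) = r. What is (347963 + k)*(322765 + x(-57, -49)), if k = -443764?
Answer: -30916515516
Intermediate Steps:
(347963 + k)*(322765 + x(-57, -49)) = (347963 - 443764)*(322765 - 49) = -95801*322716 = -30916515516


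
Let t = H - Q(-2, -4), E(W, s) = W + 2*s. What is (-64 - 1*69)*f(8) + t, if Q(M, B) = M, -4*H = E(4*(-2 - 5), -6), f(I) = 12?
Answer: -1584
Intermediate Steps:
H = 10 (H = -(4*(-2 - 5) + 2*(-6))/4 = -(4*(-7) - 12)/4 = -(-28 - 12)/4 = -1/4*(-40) = 10)
t = 12 (t = 10 - 1*(-2) = 10 + 2 = 12)
(-64 - 1*69)*f(8) + t = (-64 - 1*69)*12 + 12 = (-64 - 69)*12 + 12 = -133*12 + 12 = -1596 + 12 = -1584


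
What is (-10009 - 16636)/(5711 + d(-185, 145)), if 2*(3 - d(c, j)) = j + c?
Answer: -26645/5734 ≈ -4.6468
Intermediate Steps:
d(c, j) = 3 - c/2 - j/2 (d(c, j) = 3 - (j + c)/2 = 3 - (c + j)/2 = 3 + (-c/2 - j/2) = 3 - c/2 - j/2)
(-10009 - 16636)/(5711 + d(-185, 145)) = (-10009 - 16636)/(5711 + (3 - 1/2*(-185) - 1/2*145)) = -26645/(5711 + (3 + 185/2 - 145/2)) = -26645/(5711 + 23) = -26645/5734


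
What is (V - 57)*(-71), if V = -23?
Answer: 5680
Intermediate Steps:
(V - 57)*(-71) = (-23 - 57)*(-71) = -80*(-71) = 5680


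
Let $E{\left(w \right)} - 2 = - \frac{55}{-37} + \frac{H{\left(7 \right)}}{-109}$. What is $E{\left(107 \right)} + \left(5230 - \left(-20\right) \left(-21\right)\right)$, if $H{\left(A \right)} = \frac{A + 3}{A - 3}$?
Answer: $\frac{38825397}{8066} \approx 4813.5$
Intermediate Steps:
$H{\left(A \right)} = \frac{3 + A}{-3 + A}$
$E{\left(w \right)} = \frac{27937}{8066}$ ($E{\left(w \right)} = 2 + \left(- \frac{55}{-37} + \frac{\frac{1}{-3 + 7} \left(3 + 7\right)}{-109}\right) = 2 + \left(\left(-55\right) \left(- \frac{1}{37}\right) + \frac{1}{4} \cdot 10 \left(- \frac{1}{109}\right)\right) = 2 + \left(\frac{55}{37} + \frac{1}{4} \cdot 10 \left(- \frac{1}{109}\right)\right) = 2 + \left(\frac{55}{37} + \frac{5}{2} \left(- \frac{1}{109}\right)\right) = 2 + \left(\frac{55}{37} - \frac{5}{218}\right) = 2 + \frac{11805}{8066} = \frac{27937}{8066}$)
$E{\left(107 \right)} + \left(5230 - \left(-20\right) \left(-21\right)\right) = \frac{27937}{8066} + \left(5230 - \left(-20\right) \left(-21\right)\right) = \frac{27937}{8066} + \left(5230 - 420\right) = \frac{27937}{8066} + 4810 = \frac{38825397}{8066}$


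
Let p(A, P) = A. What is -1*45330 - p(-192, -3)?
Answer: -45138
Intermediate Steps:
-1*45330 - p(-192, -3) = -1*45330 - 1*(-192) = -45330 + 192 = -45138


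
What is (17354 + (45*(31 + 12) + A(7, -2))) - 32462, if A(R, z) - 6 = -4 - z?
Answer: -13169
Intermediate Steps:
A(R, z) = 2 - z (A(R, z) = 6 + (-4 - z) = 2 - z)
(17354 + (45*(31 + 12) + A(7, -2))) - 32462 = (17354 + (45*(31 + 12) + (2 - 1*(-2)))) - 32462 = (17354 + (45*43 + (2 + 2))) - 32462 = (17354 + (1935 + 4)) - 32462 = (17354 + 1939) - 32462 = 19293 - 32462 = -13169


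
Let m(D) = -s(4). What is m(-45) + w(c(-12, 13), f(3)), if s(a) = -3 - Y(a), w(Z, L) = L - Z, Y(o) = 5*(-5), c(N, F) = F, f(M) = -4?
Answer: -39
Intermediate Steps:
Y(o) = -25
s(a) = 22 (s(a) = -3 - 1*(-25) = -3 + 25 = 22)
m(D) = -22 (m(D) = -1*22 = -22)
m(-45) + w(c(-12, 13), f(3)) = -22 + (-4 - 1*13) = -22 + (-4 - 13) = -22 - 17 = -39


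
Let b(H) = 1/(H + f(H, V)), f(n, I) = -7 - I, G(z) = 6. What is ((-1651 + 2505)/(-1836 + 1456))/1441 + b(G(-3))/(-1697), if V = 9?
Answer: -69724/46462163 ≈ -0.0015007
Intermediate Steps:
b(H) = 1/(-16 + H) (b(H) = 1/(H + (-7 - 1*9)) = 1/(H + (-7 - 9)) = 1/(H - 16) = 1/(-16 + H))
((-1651 + 2505)/(-1836 + 1456))/1441 + b(G(-3))/(-1697) = ((-1651 + 2505)/(-1836 + 1456))/1441 + 1/((-16 + 6)*(-1697)) = (854/(-380))*(1/1441) - 1/1697/(-10) = (854*(-1/380))*(1/1441) - ⅒*(-1/1697) = -427/190*1/1441 + 1/16970 = -427/273790 + 1/16970 = -69724/46462163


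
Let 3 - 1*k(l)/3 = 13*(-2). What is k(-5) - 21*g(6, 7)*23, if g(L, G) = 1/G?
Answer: 18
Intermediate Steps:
k(l) = 87 (k(l) = 9 - 39*(-2) = 9 - 3*(-26) = 9 + 78 = 87)
k(-5) - 21*g(6, 7)*23 = 87 - 21/7*23 = 87 - 21*⅐*23 = 87 - 3*23 = 87 - 69 = 18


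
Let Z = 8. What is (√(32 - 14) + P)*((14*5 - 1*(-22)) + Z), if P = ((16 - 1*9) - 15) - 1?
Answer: -900 + 300*√2 ≈ -475.74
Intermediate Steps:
P = -9 (P = ((16 - 9) - 15) - 1 = (7 - 15) - 1 = -8 - 1 = -9)
(√(32 - 14) + P)*((14*5 - 1*(-22)) + Z) = (√(32 - 14) - 9)*((14*5 - 1*(-22)) + 8) = (√18 - 9)*((70 + 22) + 8) = (3*√2 - 9)*(92 + 8) = (-9 + 3*√2)*100 = -900 + 300*√2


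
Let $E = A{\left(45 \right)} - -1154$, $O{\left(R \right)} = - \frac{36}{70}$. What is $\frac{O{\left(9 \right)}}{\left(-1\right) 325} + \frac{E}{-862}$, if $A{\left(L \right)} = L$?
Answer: $- \frac{13623109}{9805250} \approx -1.3894$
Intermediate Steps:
$O{\left(R \right)} = - \frac{18}{35}$ ($O{\left(R \right)} = \left(-36\right) \frac{1}{70} = - \frac{18}{35}$)
$E = 1199$ ($E = 45 - -1154 = 45 + 1154 = 1199$)
$\frac{O{\left(9 \right)}}{\left(-1\right) 325} + \frac{E}{-862} = - \frac{18}{35 \left(\left(-1\right) 325\right)} + \frac{1199}{-862} = - \frac{18}{35 \left(-325\right)} + 1199 \left(- \frac{1}{862}\right) = \left(- \frac{18}{35}\right) \left(- \frac{1}{325}\right) - \frac{1199}{862} = \frac{18}{11375} - \frac{1199}{862} = - \frac{13623109}{9805250}$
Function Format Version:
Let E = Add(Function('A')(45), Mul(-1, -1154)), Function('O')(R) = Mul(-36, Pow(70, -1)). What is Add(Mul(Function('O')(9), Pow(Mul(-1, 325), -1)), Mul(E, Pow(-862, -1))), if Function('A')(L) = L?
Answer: Rational(-13623109, 9805250) ≈ -1.3894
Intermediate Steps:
Function('O')(R) = Rational(-18, 35) (Function('O')(R) = Mul(-36, Rational(1, 70)) = Rational(-18, 35))
E = 1199 (E = Add(45, Mul(-1, -1154)) = Add(45, 1154) = 1199)
Add(Mul(Function('O')(9), Pow(Mul(-1, 325), -1)), Mul(E, Pow(-862, -1))) = Add(Mul(Rational(-18, 35), Pow(Mul(-1, 325), -1)), Mul(1199, Pow(-862, -1))) = Add(Mul(Rational(-18, 35), Pow(-325, -1)), Mul(1199, Rational(-1, 862))) = Add(Mul(Rational(-18, 35), Rational(-1, 325)), Rational(-1199, 862)) = Add(Rational(18, 11375), Rational(-1199, 862)) = Rational(-13623109, 9805250)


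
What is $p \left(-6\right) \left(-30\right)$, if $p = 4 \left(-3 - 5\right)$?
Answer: $-5760$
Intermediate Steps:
$p = -32$ ($p = 4 \left(-8\right) = -32$)
$p \left(-6\right) \left(-30\right) = \left(-32\right) \left(-6\right) \left(-30\right) = 192 \left(-30\right) = -5760$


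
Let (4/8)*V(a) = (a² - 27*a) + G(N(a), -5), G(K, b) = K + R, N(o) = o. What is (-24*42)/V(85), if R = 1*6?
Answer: -504/5021 ≈ -0.10038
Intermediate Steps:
R = 6
G(K, b) = 6 + K (G(K, b) = K + 6 = 6 + K)
V(a) = 12 - 52*a + 2*a² (V(a) = 2*((a² - 27*a) + (6 + a)) = 2*(6 + a² - 26*a) = 12 - 52*a + 2*a²)
(-24*42)/V(85) = (-24*42)/(12 - 52*85 + 2*85²) = -1008/(12 - 4420 + 2*7225) = -1008/(12 - 4420 + 14450) = -1008/10042 = -1008*1/10042 = -504/5021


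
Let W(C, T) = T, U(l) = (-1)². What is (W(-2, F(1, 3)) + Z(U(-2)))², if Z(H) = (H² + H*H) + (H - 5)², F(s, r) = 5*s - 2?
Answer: 441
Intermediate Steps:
U(l) = 1
F(s, r) = -2 + 5*s
Z(H) = (-5 + H)² + 2*H² (Z(H) = (H² + H²) + (-5 + H)² = 2*H² + (-5 + H)² = (-5 + H)² + 2*H²)
(W(-2, F(1, 3)) + Z(U(-2)))² = ((-2 + 5*1) + ((-5 + 1)² + 2*1²))² = ((-2 + 5) + ((-4)² + 2*1))² = (3 + (16 + 2))² = (3 + 18)² = 21² = 441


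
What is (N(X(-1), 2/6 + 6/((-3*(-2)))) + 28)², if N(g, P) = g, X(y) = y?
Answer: 729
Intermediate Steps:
(N(X(-1), 2/6 + 6/((-3*(-2)))) + 28)² = (-1 + 28)² = 27² = 729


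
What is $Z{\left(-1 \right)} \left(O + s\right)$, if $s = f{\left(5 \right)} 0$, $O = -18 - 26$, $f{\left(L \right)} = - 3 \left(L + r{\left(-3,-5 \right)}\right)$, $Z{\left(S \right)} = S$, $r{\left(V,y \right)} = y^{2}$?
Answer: $44$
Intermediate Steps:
$f{\left(L \right)} = -75 - 3 L$ ($f{\left(L \right)} = - 3 \left(L + \left(-5\right)^{2}\right) = - 3 \left(L + 25\right) = - 3 \left(25 + L\right) = -75 - 3 L$)
$O = -44$
$s = 0$ ($s = \left(-75 - 15\right) 0 = \left(-90\right) 0 = 0$)
$Z{\left(-1 \right)} \left(O + s\right) = - (-44 + 0) = \left(-1\right) \left(-44\right) = 44$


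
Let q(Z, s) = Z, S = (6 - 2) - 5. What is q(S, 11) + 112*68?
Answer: 7615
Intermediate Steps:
S = -1 (S = 4 - 5 = -1)
q(S, 11) + 112*68 = -1 + 112*68 = -1 + 7616 = 7615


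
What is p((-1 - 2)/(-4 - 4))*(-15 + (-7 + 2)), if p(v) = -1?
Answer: 20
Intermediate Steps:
p((-1 - 2)/(-4 - 4))*(-15 + (-7 + 2)) = -(-15 + (-7 + 2)) = -(-15 - 5) = -1*(-20) = 20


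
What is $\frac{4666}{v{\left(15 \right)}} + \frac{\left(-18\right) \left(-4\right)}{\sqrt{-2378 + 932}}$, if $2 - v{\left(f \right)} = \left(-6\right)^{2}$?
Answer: $- \frac{2333}{17} - \frac{12 i \sqrt{1446}}{241} \approx -137.24 - 1.8934 i$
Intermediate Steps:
$v{\left(f \right)} = -34$ ($v{\left(f \right)} = 2 - \left(-6\right)^{2} = 2 - 36 = -34$)
$\frac{4666}{v{\left(15 \right)}} + \frac{\left(-18\right) \left(-4\right)}{\sqrt{-2378 + 932}} = \frac{4666}{-34} + \frac{\left(-18\right) \left(-4\right)}{\sqrt{-2378 + 932}} = 4666 \left(- \frac{1}{34}\right) + \frac{72}{\sqrt{-1446}} = - \frac{2333}{17} + \frac{72}{i \sqrt{1446}} = - \frac{2333}{17} + 72 \left(- \frac{i \sqrt{1446}}{1446}\right) = - \frac{2333}{17} - \frac{12 i \sqrt{1446}}{241}$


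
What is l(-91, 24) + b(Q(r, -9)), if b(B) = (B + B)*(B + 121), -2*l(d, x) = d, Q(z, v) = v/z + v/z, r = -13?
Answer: 129931/338 ≈ 384.41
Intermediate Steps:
Q(z, v) = 2*v/z
l(d, x) = -d/2
b(B) = 2*B*(121 + B) (b(B) = (2*B)*(121 + B) = 2*B*(121 + B))
l(-91, 24) + b(Q(r, -9)) = -½*(-91) + 2*(2*(-9)/(-13))*(121 + 2*(-9)/(-13)) = 91/2 + 2*(2*(-9)*(-1/13))*(121 + 2*(-9)*(-1/13)) = 91/2 + 2*(18/13)*(121 + 18/13) = 91/2 + 2*(18/13)*(1591/13) = 91/2 + 57276/169 = 129931/338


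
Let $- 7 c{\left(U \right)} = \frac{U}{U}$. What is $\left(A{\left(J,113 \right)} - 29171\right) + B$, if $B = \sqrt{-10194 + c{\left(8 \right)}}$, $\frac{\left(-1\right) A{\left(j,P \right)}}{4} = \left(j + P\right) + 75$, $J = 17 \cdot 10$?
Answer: $-30603 + \frac{i \sqrt{499513}}{7} \approx -30603.0 + 100.97 i$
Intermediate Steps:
$c{\left(U \right)} = - \frac{1}{7}$ ($c{\left(U \right)} = - \frac{U \frac{1}{U}}{7} = \left(- \frac{1}{7}\right) 1 = - \frac{1}{7}$)
$J = 170$
$A{\left(j,P \right)} = -300 - 4 P - 4 j$ ($A{\left(j,P \right)} = - 4 \left(\left(j + P\right) + 75\right) = - 4 \left(\left(P + j\right) + 75\right) = - 4 \left(75 + P + j\right) = -300 - 4 P - 4 j$)
$B = \frac{i \sqrt{499513}}{7}$ ($B = \sqrt{-10194 - \frac{1}{7}} = \sqrt{- \frac{71359}{7}} = \frac{i \sqrt{499513}}{7} \approx 100.97 i$)
$\left(A{\left(J,113 \right)} - 29171\right) + B = \left(\left(-300 - 452 - 680\right) - 29171\right) + \frac{i \sqrt{499513}}{7} = \left(-1432 - 29171\right) + \frac{i \sqrt{499513}}{7} = -30603 + \frac{i \sqrt{499513}}{7}$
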